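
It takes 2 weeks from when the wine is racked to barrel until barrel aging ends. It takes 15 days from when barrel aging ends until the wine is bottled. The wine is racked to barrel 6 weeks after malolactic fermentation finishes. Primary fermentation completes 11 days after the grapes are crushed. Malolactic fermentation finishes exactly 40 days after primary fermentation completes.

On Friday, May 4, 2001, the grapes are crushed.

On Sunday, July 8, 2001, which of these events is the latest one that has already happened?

The grapes are crushed: May 4, 2001.
Primary fermentation completes: May 4, 2001 + 11 days = May 15, 2001.
Malolactic fermentation finishes: May 15, 2001 + 40 days = Jun 24, 2001.
The wine is racked to barrel: Jun 24, 2001 + 6 weeks = Aug 5, 2001.
Barrel aging ends: Aug 5, 2001 + 2 weeks = Aug 19, 2001.
The wine is bottled: Aug 19, 2001 + 15 days = Sep 3, 2001.
Jul 8, 2001 falls between when malolactic fermentation finishes (Jun 24, 2001) and when the wine is racked to barrel (Aug 5, 2001).

Malolactic fermentation finishes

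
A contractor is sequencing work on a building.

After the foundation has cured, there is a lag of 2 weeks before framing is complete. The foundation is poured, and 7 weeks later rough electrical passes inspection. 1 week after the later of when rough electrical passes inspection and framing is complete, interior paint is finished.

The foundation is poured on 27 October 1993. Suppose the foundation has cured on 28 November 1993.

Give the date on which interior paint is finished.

The foundation is poured: Oct 27, 1993.
Rough electrical passes inspection: Oct 27, 1993 + 7 weeks = Dec 15, 1993.
The foundation has cured: Nov 28, 1993.
Framing is complete: Nov 28, 1993 + 2 weeks = Dec 12, 1993.
Both prerequisites met — rough electrical passes inspection (Dec 15, 1993), framing is complete (Dec 12, 1993); the later is Dec 15, 1993.
Interior paint is finished: Dec 15, 1993 + 1 week = Dec 22, 1993.

22 December 1993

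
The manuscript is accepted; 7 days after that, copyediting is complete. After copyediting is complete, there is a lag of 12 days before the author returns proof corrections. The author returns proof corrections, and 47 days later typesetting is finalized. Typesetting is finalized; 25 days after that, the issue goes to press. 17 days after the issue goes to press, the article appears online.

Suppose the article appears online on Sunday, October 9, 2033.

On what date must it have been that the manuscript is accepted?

Thursday, June 23, 2033

The article appears online: Oct 9, 2033.
The issue goes to press: Oct 9, 2033 − 17 days = Sep 22, 2033.
Typesetting is finalized: Sep 22, 2033 − 25 days = Aug 28, 2033.
The author returns proof corrections: Aug 28, 2033 − 47 days = Jul 12, 2033.
Copyediting is complete: Jul 12, 2033 − 12 days = Jun 30, 2033.
The manuscript is accepted: Jun 30, 2033 − 7 days = Jun 23, 2033.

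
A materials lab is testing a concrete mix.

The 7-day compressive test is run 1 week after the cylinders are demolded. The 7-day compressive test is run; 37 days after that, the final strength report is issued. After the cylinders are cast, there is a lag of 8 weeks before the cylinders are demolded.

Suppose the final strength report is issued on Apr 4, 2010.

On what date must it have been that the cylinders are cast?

Dec 25, 2009

The final strength report is issued: Apr 4, 2010.
The 7-day compressive test is run: Apr 4, 2010 − 37 days = Feb 26, 2010.
The cylinders are demolded: Feb 26, 2010 − 1 week = Feb 19, 2010.
The cylinders are cast: Feb 19, 2010 − 8 weeks = Dec 25, 2009.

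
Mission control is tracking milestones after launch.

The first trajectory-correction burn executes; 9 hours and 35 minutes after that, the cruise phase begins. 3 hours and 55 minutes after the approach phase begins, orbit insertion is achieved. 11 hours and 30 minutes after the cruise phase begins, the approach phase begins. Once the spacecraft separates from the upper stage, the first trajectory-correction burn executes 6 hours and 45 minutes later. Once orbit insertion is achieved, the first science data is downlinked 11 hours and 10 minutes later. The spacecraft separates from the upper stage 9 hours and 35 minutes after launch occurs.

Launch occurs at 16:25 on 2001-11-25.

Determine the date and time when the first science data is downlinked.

Launch occurs: 16:25 Nov 25, 2001.
The spacecraft separates from the upper stage: 16:25 Nov 25, 2001 + 9h35m = 02:00 Nov 26, 2001.
The first trajectory-correction burn executes: 02:00 Nov 26, 2001 + 6h45m = 08:45 Nov 26, 2001.
The cruise phase begins: 08:45 Nov 26, 2001 + 9h35m = 18:20 Nov 26, 2001.
The approach phase begins: 18:20 Nov 26, 2001 + 11h30m = 05:50 Nov 27, 2001.
Orbit insertion is achieved: 05:50 Nov 27, 2001 + 3h55m = 09:45 Nov 27, 2001.
The first science data is downlinked: 09:45 Nov 27, 2001 + 11h10m = 20:55 Nov 27, 2001.

20:55 on 2001-11-27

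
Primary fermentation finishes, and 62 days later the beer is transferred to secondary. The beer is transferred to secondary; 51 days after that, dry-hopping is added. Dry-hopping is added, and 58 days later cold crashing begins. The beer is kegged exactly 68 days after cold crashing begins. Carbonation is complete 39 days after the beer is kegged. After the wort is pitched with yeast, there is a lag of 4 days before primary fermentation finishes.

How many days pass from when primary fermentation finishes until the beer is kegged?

Causal path: primary fermentation finishes → the beer is transferred to secondary → dry-hopping is added → cold crashing begins → the beer is kegged.
Total delay along the path: 62 + 51 + 58 + 68 = 239 days.

239 days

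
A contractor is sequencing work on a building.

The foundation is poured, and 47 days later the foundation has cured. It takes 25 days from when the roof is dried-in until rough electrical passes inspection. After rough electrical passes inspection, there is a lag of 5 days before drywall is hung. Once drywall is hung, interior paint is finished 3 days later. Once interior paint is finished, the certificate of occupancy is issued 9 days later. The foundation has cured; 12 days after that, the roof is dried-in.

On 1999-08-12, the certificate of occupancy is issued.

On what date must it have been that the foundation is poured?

The certificate of occupancy is issued: Aug 12, 1999.
Interior paint is finished: Aug 12, 1999 − 9 days = Aug 3, 1999.
Drywall is hung: Aug 3, 1999 − 3 days = Jul 31, 1999.
Rough electrical passes inspection: Jul 31, 1999 − 5 days = Jul 26, 1999.
The roof is dried-in: Jul 26, 1999 − 25 days = Jul 1, 1999.
The foundation has cured: Jul 1, 1999 − 12 days = Jun 19, 1999.
The foundation is poured: Jun 19, 1999 − 47 days = May 3, 1999.

1999-05-03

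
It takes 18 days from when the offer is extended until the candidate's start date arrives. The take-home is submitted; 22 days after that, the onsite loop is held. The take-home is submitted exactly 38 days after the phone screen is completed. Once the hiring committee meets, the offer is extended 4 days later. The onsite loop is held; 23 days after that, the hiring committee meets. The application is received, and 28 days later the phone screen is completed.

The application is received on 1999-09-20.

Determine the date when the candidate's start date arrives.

The application is received: Sep 20, 1999.
The phone screen is completed: Sep 20, 1999 + 28 days = Oct 18, 1999.
The take-home is submitted: Oct 18, 1999 + 38 days = Nov 25, 1999.
The onsite loop is held: Nov 25, 1999 + 22 days = Dec 17, 1999.
The hiring committee meets: Dec 17, 1999 + 23 days = Jan 9, 2000.
The offer is extended: Jan 9, 2000 + 4 days = Jan 13, 2000.
The candidate's start date arrives: Jan 13, 2000 + 18 days = Jan 31, 2000.

2000-01-31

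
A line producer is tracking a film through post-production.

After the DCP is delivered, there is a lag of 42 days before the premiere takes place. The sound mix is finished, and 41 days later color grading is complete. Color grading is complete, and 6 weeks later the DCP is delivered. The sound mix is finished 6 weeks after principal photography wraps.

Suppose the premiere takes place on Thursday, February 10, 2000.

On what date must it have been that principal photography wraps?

Friday, August 27, 1999

The premiere takes place: Feb 10, 2000.
The DCP is delivered: Feb 10, 2000 − 42 days = Dec 30, 1999.
Color grading is complete: Dec 30, 1999 − 6 weeks = Nov 18, 1999.
The sound mix is finished: Nov 18, 1999 − 41 days = Oct 8, 1999.
Principal photography wraps: Oct 8, 1999 − 6 weeks = Aug 27, 1999.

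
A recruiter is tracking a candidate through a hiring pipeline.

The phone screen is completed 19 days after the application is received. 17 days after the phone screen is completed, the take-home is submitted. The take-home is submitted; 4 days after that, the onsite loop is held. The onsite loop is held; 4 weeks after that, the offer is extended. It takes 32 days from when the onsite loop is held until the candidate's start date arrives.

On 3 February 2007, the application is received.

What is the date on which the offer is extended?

12 April 2007

The application is received: Feb 3, 2007.
The phone screen is completed: Feb 3, 2007 + 19 days = Feb 22, 2007.
The take-home is submitted: Feb 22, 2007 + 17 days = Mar 11, 2007.
The onsite loop is held: Mar 11, 2007 + 4 days = Mar 15, 2007.
The offer is extended: Mar 15, 2007 + 4 weeks = Apr 12, 2007.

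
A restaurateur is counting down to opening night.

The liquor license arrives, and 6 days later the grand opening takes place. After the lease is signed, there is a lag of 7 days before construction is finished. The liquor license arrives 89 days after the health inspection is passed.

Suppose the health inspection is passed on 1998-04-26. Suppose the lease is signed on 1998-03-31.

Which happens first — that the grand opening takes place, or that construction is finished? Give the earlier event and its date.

The health inspection is passed: Apr 26, 1998.
The liquor license arrives: Apr 26, 1998 + 89 days = Jul 24, 1998.
The grand opening takes place: Jul 24, 1998 + 6 days = Jul 30, 1998.
The lease is signed: Mar 31, 1998.
Construction is finished: Mar 31, 1998 + 7 days = Apr 7, 1998.
Comparing: the grand opening takes place on Jul 30, 1998 vs construction is finished on Apr 7, 1998. Earlier: construction is finished.

Construction is finished — 1998-04-07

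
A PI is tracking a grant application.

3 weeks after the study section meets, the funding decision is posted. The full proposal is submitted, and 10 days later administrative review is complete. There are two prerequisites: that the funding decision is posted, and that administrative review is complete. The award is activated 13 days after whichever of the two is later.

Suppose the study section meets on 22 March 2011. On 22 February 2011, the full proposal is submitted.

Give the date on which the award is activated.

The study section meets: Mar 22, 2011.
The funding decision is posted: Mar 22, 2011 + 3 weeks = Apr 12, 2011.
The full proposal is submitted: Feb 22, 2011.
Administrative review is complete: Feb 22, 2011 + 10 days = Mar 4, 2011.
Both prerequisites met — the funding decision is posted (Apr 12, 2011), administrative review is complete (Mar 4, 2011); the later is Apr 12, 2011.
The award is activated: Apr 12, 2011 + 13 days = Apr 25, 2011.

25 April 2011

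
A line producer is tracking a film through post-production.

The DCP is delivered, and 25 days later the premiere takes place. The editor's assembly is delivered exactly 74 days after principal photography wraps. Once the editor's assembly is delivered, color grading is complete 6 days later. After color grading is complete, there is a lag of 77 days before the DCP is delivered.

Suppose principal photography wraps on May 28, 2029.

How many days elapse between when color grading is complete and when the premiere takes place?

Causal path: color grading is complete → the DCP is delivered → the premiere takes place.
Total delay along the path: 77 + 25 = 102 days.

102 days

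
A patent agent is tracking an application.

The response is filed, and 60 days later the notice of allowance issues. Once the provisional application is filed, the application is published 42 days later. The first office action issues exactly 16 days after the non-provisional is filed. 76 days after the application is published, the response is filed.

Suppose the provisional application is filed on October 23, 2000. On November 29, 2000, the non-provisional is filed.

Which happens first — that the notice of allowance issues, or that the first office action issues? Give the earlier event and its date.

The provisional application is filed: Oct 23, 2000.
The application is published: Oct 23, 2000 + 42 days = Dec 4, 2000.
The response is filed: Dec 4, 2000 + 76 days = Feb 18, 2001.
The notice of allowance issues: Feb 18, 2001 + 60 days = Apr 19, 2001.
The non-provisional is filed: Nov 29, 2000.
The first office action issues: Nov 29, 2000 + 16 days = Dec 15, 2000.
Comparing: the notice of allowance issues on Apr 19, 2001 vs the first office action issues on Dec 15, 2000. Earlier: the first office action issues.

The first office action issues — December 15, 2000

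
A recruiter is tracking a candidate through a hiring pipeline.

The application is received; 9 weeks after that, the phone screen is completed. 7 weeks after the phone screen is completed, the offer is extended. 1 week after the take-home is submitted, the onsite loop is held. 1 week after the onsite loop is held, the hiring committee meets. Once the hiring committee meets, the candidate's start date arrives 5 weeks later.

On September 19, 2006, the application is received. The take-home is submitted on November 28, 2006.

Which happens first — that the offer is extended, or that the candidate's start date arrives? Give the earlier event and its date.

The offer is extended — January 9, 2007

The application is received: Sep 19, 2006.
The phone screen is completed: Sep 19, 2006 + 9 weeks = Nov 21, 2006.
The offer is extended: Nov 21, 2006 + 7 weeks = Jan 9, 2007.
The take-home is submitted: Nov 28, 2006.
The onsite loop is held: Nov 28, 2006 + 1 week = Dec 5, 2006.
The hiring committee meets: Dec 5, 2006 + 1 week = Dec 12, 2006.
The candidate's start date arrives: Dec 12, 2006 + 5 weeks = Jan 16, 2007.
Comparing: the offer is extended on Jan 9, 2007 vs the candidate's start date arrives on Jan 16, 2007. Earlier: the offer is extended.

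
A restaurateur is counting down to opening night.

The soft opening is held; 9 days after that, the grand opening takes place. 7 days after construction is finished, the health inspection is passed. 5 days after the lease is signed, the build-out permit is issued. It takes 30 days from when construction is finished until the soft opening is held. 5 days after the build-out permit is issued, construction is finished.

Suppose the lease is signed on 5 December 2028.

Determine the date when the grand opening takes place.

23 January 2029

The lease is signed: Dec 5, 2028.
The build-out permit is issued: Dec 5, 2028 + 5 days = Dec 10, 2028.
Construction is finished: Dec 10, 2028 + 5 days = Dec 15, 2028.
The soft opening is held: Dec 15, 2028 + 30 days = Jan 14, 2029.
The grand opening takes place: Jan 14, 2029 + 9 days = Jan 23, 2029.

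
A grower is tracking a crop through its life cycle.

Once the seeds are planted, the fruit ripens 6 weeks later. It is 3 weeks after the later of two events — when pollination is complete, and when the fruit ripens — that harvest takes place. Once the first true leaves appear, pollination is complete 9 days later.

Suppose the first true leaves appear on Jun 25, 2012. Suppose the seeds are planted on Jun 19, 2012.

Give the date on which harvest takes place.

The first true leaves appear: Jun 25, 2012.
Pollination is complete: Jun 25, 2012 + 9 days = Jul 4, 2012.
The seeds are planted: Jun 19, 2012.
The fruit ripens: Jun 19, 2012 + 6 weeks = Jul 31, 2012.
Both prerequisites met — pollination is complete (Jul 4, 2012), the fruit ripens (Jul 31, 2012); the later is Jul 31, 2012.
Harvest takes place: Jul 31, 2012 + 3 weeks = Aug 21, 2012.

Aug 21, 2012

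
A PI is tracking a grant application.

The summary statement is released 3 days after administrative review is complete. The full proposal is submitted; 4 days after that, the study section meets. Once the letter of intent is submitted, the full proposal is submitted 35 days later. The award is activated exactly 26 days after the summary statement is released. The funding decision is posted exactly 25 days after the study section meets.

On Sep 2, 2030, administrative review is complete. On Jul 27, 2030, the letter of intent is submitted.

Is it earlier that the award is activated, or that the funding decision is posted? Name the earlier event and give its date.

Administrative review is complete: Sep 2, 2030.
The summary statement is released: Sep 2, 2030 + 3 days = Sep 5, 2030.
The award is activated: Sep 5, 2030 + 26 days = Oct 1, 2030.
The letter of intent is submitted: Jul 27, 2030.
The full proposal is submitted: Jul 27, 2030 + 35 days = Aug 31, 2030.
The study section meets: Aug 31, 2030 + 4 days = Sep 4, 2030.
The funding decision is posted: Sep 4, 2030 + 25 days = Sep 29, 2030.
Comparing: the award is activated on Oct 1, 2030 vs the funding decision is posted on Sep 29, 2030. Earlier: the funding decision is posted.

The funding decision is posted — Sep 29, 2030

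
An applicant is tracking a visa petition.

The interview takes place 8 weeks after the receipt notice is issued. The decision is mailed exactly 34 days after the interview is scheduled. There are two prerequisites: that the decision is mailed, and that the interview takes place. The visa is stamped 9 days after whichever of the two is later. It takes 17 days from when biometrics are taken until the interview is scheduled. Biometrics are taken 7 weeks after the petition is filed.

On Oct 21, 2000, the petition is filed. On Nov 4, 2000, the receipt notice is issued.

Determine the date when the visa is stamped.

The petition is filed: Oct 21, 2000.
Biometrics are taken: Oct 21, 2000 + 7 weeks = Dec 9, 2000.
The interview is scheduled: Dec 9, 2000 + 17 days = Dec 26, 2000.
The decision is mailed: Dec 26, 2000 + 34 days = Jan 29, 2001.
The receipt notice is issued: Nov 4, 2000.
The interview takes place: Nov 4, 2000 + 8 weeks = Dec 30, 2000.
Both prerequisites met — the decision is mailed (Jan 29, 2001), the interview takes place (Dec 30, 2000); the later is Jan 29, 2001.
The visa is stamped: Jan 29, 2001 + 9 days = Feb 7, 2001.

Feb 7, 2001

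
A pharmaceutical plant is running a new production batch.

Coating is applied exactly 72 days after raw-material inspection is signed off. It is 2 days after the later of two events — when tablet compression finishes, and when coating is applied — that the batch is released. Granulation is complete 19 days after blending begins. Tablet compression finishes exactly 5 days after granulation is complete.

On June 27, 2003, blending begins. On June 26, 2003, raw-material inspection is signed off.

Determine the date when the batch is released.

Blending begins: Jun 27, 2003.
Granulation is complete: Jun 27, 2003 + 19 days = Jul 16, 2003.
Tablet compression finishes: Jul 16, 2003 + 5 days = Jul 21, 2003.
Raw-material inspection is signed off: Jun 26, 2003.
Coating is applied: Jun 26, 2003 + 72 days = Sep 6, 2003.
Both prerequisites met — tablet compression finishes (Jul 21, 2003), coating is applied (Sep 6, 2003); the later is Sep 6, 2003.
The batch is released: Sep 6, 2003 + 2 days = Sep 8, 2003.

September 8, 2003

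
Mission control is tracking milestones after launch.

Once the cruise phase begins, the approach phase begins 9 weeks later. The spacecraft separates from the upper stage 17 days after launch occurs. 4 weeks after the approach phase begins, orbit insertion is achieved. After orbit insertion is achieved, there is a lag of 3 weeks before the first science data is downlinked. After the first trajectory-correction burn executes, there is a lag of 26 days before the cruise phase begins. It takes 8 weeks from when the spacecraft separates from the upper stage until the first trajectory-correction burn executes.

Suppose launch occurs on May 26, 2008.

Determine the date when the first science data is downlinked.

December 23, 2008

Launch occurs: May 26, 2008.
The spacecraft separates from the upper stage: May 26, 2008 + 17 days = Jun 12, 2008.
The first trajectory-correction burn executes: Jun 12, 2008 + 8 weeks = Aug 7, 2008.
The cruise phase begins: Aug 7, 2008 + 26 days = Sep 2, 2008.
The approach phase begins: Sep 2, 2008 + 9 weeks = Nov 4, 2008.
Orbit insertion is achieved: Nov 4, 2008 + 4 weeks = Dec 2, 2008.
The first science data is downlinked: Dec 2, 2008 + 3 weeks = Dec 23, 2008.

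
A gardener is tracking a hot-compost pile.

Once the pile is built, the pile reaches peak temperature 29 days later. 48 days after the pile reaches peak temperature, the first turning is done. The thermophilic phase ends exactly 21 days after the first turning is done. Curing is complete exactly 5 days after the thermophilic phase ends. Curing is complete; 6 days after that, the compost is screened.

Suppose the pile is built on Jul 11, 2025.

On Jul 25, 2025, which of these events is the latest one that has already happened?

The pile is built: Jul 11, 2025.
The pile reaches peak temperature: Jul 11, 2025 + 29 days = Aug 9, 2025.
The first turning is done: Aug 9, 2025 + 48 days = Sep 26, 2025.
The thermophilic phase ends: Sep 26, 2025 + 21 days = Oct 17, 2025.
Curing is complete: Oct 17, 2025 + 5 days = Oct 22, 2025.
The compost is screened: Oct 22, 2025 + 6 days = Oct 28, 2025.
Jul 25, 2025 falls between when the pile is built (Jul 11, 2025) and when the pile reaches peak temperature (Aug 9, 2025).

The pile is built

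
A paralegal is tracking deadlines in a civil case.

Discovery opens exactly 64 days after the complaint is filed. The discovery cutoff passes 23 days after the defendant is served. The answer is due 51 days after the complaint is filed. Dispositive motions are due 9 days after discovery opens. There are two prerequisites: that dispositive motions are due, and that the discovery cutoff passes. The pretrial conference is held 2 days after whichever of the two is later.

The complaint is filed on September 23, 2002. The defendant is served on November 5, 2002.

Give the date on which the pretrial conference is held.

The complaint is filed: Sep 23, 2002.
Discovery opens: Sep 23, 2002 + 64 days = Nov 26, 2002.
Dispositive motions are due: Nov 26, 2002 + 9 days = Dec 5, 2002.
The defendant is served: Nov 5, 2002.
The discovery cutoff passes: Nov 5, 2002 + 23 days = Nov 28, 2002.
Both prerequisites met — dispositive motions are due (Dec 5, 2002), the discovery cutoff passes (Nov 28, 2002); the later is Dec 5, 2002.
The pretrial conference is held: Dec 5, 2002 + 2 days = Dec 7, 2002.

December 7, 2002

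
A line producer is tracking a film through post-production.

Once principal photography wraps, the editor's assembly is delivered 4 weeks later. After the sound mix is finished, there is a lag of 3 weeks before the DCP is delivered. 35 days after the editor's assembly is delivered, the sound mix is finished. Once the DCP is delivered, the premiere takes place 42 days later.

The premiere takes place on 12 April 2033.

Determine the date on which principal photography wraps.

7 December 2032

The premiere takes place: Apr 12, 2033.
The DCP is delivered: Apr 12, 2033 − 42 days = Mar 1, 2033.
The sound mix is finished: Mar 1, 2033 − 3 weeks = Feb 8, 2033.
The editor's assembly is delivered: Feb 8, 2033 − 35 days = Jan 4, 2033.
Principal photography wraps: Jan 4, 2033 − 4 weeks = Dec 7, 2032.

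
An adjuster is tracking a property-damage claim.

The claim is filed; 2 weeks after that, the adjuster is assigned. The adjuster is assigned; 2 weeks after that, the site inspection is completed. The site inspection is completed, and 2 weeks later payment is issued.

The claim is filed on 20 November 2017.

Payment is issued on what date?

The claim is filed: Nov 20, 2017.
The adjuster is assigned: Nov 20, 2017 + 2 weeks = Dec 4, 2017.
The site inspection is completed: Dec 4, 2017 + 2 weeks = Dec 18, 2017.
Payment is issued: Dec 18, 2017 + 2 weeks = Jan 1, 2018.

1 January 2018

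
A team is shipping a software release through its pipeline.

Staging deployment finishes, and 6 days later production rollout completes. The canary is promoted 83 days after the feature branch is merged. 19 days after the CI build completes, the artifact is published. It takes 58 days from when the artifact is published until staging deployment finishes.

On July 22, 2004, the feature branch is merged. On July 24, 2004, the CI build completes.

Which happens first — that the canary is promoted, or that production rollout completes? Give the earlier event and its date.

The feature branch is merged: Jul 22, 2004.
The canary is promoted: Jul 22, 2004 + 83 days = Oct 13, 2004.
The CI build completes: Jul 24, 2004.
The artifact is published: Jul 24, 2004 + 19 days = Aug 12, 2004.
Staging deployment finishes: Aug 12, 2004 + 58 days = Oct 9, 2004.
Production rollout completes: Oct 9, 2004 + 6 days = Oct 15, 2004.
Comparing: the canary is promoted on Oct 13, 2004 vs production rollout completes on Oct 15, 2004. Earlier: the canary is promoted.

The canary is promoted — October 13, 2004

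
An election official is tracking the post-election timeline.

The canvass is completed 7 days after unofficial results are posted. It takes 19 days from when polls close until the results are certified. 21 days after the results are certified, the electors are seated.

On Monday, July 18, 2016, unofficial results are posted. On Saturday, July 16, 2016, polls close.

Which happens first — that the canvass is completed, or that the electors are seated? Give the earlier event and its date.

Unofficial results are posted: Jul 18, 2016.
The canvass is completed: Jul 18, 2016 + 7 days = Jul 25, 2016.
Polls close: Jul 16, 2016.
The results are certified: Jul 16, 2016 + 19 days = Aug 4, 2016.
The electors are seated: Aug 4, 2016 + 21 days = Aug 25, 2016.
Comparing: the canvass is completed on Jul 25, 2016 vs the electors are seated on Aug 25, 2016. Earlier: the canvass is completed.

The canvass is completed — Monday, July 25, 2016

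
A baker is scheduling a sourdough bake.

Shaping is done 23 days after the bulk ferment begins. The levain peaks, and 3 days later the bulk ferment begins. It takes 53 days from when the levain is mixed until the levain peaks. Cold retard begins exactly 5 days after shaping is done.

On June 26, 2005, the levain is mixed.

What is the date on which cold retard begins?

The levain is mixed: Jun 26, 2005.
The levain peaks: Jun 26, 2005 + 53 days = Aug 18, 2005.
The bulk ferment begins: Aug 18, 2005 + 3 days = Aug 21, 2005.
Shaping is done: Aug 21, 2005 + 23 days = Sep 13, 2005.
Cold retard begins: Sep 13, 2005 + 5 days = Sep 18, 2005.

September 18, 2005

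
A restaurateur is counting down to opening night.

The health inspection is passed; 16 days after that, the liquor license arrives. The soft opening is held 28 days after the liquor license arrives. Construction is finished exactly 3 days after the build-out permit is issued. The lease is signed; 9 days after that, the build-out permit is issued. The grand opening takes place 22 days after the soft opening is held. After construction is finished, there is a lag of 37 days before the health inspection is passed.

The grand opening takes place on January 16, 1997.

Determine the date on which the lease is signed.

The grand opening takes place: Jan 16, 1997.
The soft opening is held: Jan 16, 1997 − 22 days = Dec 25, 1996.
The liquor license arrives: Dec 25, 1996 − 28 days = Nov 27, 1996.
The health inspection is passed: Nov 27, 1996 − 16 days = Nov 11, 1996.
Construction is finished: Nov 11, 1996 − 37 days = Oct 5, 1996.
The build-out permit is issued: Oct 5, 1996 − 3 days = Oct 2, 1996.
The lease is signed: Oct 2, 1996 − 9 days = Sep 23, 1996.

September 23, 1996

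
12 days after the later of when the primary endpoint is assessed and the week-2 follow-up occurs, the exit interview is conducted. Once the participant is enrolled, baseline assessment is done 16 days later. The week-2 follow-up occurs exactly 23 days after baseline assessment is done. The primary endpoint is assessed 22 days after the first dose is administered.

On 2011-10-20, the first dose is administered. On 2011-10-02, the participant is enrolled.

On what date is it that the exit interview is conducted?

2011-11-23

The first dose is administered: Oct 20, 2011.
The primary endpoint is assessed: Oct 20, 2011 + 22 days = Nov 11, 2011.
The participant is enrolled: Oct 2, 2011.
Baseline assessment is done: Oct 2, 2011 + 16 days = Oct 18, 2011.
The week-2 follow-up occurs: Oct 18, 2011 + 23 days = Nov 10, 2011.
Both prerequisites met — the primary endpoint is assessed (Nov 11, 2011), the week-2 follow-up occurs (Nov 10, 2011); the later is Nov 11, 2011.
The exit interview is conducted: Nov 11, 2011 + 12 days = Nov 23, 2011.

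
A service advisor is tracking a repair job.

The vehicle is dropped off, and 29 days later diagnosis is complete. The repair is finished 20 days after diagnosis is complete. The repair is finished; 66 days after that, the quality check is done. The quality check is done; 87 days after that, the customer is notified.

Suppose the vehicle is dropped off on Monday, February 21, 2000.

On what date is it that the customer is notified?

The vehicle is dropped off: Feb 21, 2000.
Diagnosis is complete: Feb 21, 2000 + 29 days = Mar 21, 2000.
The repair is finished: Mar 21, 2000 + 20 days = Apr 10, 2000.
The quality check is done: Apr 10, 2000 + 66 days = Jun 15, 2000.
The customer is notified: Jun 15, 2000 + 87 days = Sep 10, 2000.

Sunday, September 10, 2000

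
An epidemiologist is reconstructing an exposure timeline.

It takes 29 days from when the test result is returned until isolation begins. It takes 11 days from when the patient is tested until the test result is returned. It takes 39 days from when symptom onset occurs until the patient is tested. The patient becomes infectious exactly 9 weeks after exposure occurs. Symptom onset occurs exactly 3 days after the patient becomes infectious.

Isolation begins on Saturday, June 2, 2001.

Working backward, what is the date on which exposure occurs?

Isolation begins: Jun 2, 2001.
The test result is returned: Jun 2, 2001 − 29 days = May 4, 2001.
The patient is tested: May 4, 2001 − 11 days = Apr 23, 2001.
Symptom onset occurs: Apr 23, 2001 − 39 days = Mar 15, 2001.
The patient becomes infectious: Mar 15, 2001 − 3 days = Mar 12, 2001.
Exposure occurs: Mar 12, 2001 − 9 weeks = Jan 8, 2001.

Monday, January 8, 2001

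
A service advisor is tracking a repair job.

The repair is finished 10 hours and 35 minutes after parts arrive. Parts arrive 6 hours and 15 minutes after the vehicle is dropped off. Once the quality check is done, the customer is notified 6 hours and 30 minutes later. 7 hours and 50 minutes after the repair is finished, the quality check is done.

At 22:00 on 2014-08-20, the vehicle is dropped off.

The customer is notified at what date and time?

The vehicle is dropped off: 22:00 Aug 20, 2014.
Parts arrive: 22:00 Aug 20, 2014 + 6h15m = 04:15 Aug 21, 2014.
The repair is finished: 04:15 Aug 21, 2014 + 10h35m = 14:50 Aug 21, 2014.
The quality check is done: 14:50 Aug 21, 2014 + 7h50m = 22:40 Aug 21, 2014.
The customer is notified: 22:40 Aug 21, 2014 + 6h30m = 05:10 Aug 22, 2014.

05:10 on 2014-08-22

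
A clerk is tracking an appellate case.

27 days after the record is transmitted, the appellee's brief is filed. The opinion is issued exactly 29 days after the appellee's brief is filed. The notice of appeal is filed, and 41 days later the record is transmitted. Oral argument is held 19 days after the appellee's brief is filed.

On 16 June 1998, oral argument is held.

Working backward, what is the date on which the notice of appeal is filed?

21 March 1998

Oral argument is held: Jun 16, 1998.
The appellee's brief is filed: Jun 16, 1998 − 19 days = May 28, 1998.
The record is transmitted: May 28, 1998 − 27 days = May 1, 1998.
The notice of appeal is filed: May 1, 1998 − 41 days = Mar 21, 1998.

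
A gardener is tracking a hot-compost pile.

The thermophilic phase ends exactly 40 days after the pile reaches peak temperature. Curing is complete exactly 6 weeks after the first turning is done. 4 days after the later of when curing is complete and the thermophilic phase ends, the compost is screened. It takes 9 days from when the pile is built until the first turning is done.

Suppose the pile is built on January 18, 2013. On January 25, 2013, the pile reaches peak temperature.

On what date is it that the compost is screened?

The pile is built: Jan 18, 2013.
The first turning is done: Jan 18, 2013 + 9 days = Jan 27, 2013.
Curing is complete: Jan 27, 2013 + 6 weeks = Mar 10, 2013.
The pile reaches peak temperature: Jan 25, 2013.
The thermophilic phase ends: Jan 25, 2013 + 40 days = Mar 6, 2013.
Both prerequisites met — curing is complete (Mar 10, 2013), the thermophilic phase ends (Mar 6, 2013); the later is Mar 10, 2013.
The compost is screened: Mar 10, 2013 + 4 days = Mar 14, 2013.

March 14, 2013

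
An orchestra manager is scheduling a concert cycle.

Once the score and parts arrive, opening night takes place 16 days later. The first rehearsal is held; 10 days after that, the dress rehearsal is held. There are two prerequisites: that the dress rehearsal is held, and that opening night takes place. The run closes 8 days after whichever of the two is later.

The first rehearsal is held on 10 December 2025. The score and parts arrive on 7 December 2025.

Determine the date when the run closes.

The first rehearsal is held: Dec 10, 2025.
The dress rehearsal is held: Dec 10, 2025 + 10 days = Dec 20, 2025.
The score and parts arrive: Dec 7, 2025.
Opening night takes place: Dec 7, 2025 + 16 days = Dec 23, 2025.
Both prerequisites met — the dress rehearsal is held (Dec 20, 2025), opening night takes place (Dec 23, 2025); the later is Dec 23, 2025.
The run closes: Dec 23, 2025 + 8 days = Dec 31, 2025.

31 December 2025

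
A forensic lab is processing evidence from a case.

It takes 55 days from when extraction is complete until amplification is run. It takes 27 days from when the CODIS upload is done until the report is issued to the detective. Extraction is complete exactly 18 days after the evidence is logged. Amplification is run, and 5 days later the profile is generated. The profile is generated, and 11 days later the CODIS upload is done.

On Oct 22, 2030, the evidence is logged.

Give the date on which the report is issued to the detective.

The evidence is logged: Oct 22, 2030.
Extraction is complete: Oct 22, 2030 + 18 days = Nov 9, 2030.
Amplification is run: Nov 9, 2030 + 55 days = Jan 3, 2031.
The profile is generated: Jan 3, 2031 + 5 days = Jan 8, 2031.
The CODIS upload is done: Jan 8, 2031 + 11 days = Jan 19, 2031.
The report is issued to the detective: Jan 19, 2031 + 27 days = Feb 15, 2031.

Feb 15, 2031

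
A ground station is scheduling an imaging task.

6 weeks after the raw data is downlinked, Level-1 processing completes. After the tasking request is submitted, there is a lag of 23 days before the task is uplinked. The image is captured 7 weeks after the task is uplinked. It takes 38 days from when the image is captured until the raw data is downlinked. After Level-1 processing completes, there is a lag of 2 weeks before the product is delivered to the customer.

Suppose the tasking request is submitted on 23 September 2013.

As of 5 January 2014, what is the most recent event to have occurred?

The image is captured

The tasking request is submitted: Sep 23, 2013.
The task is uplinked: Sep 23, 2013 + 23 days = Oct 16, 2013.
The image is captured: Oct 16, 2013 + 7 weeks = Dec 4, 2013.
The raw data is downlinked: Dec 4, 2013 + 38 days = Jan 11, 2014.
Level-1 processing completes: Jan 11, 2014 + 6 weeks = Feb 22, 2014.
The product is delivered to the customer: Feb 22, 2014 + 2 weeks = Mar 8, 2014.
Jan 5, 2014 falls between when the image is captured (Dec 4, 2013) and when the raw data is downlinked (Jan 11, 2014).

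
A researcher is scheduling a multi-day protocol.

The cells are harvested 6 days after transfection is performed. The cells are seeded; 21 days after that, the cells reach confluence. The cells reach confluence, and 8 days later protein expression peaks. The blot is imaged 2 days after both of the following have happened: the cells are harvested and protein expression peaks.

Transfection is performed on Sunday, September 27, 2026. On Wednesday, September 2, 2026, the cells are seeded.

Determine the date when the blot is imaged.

Transfection is performed: Sep 27, 2026.
The cells are harvested: Sep 27, 2026 + 6 days = Oct 3, 2026.
The cells are seeded: Sep 2, 2026.
The cells reach confluence: Sep 2, 2026 + 21 days = Sep 23, 2026.
Protein expression peaks: Sep 23, 2026 + 8 days = Oct 1, 2026.
Both prerequisites met — the cells are harvested (Oct 3, 2026), protein expression peaks (Oct 1, 2026); the later is Oct 3, 2026.
The blot is imaged: Oct 3, 2026 + 2 days = Oct 5, 2026.

Monday, October 5, 2026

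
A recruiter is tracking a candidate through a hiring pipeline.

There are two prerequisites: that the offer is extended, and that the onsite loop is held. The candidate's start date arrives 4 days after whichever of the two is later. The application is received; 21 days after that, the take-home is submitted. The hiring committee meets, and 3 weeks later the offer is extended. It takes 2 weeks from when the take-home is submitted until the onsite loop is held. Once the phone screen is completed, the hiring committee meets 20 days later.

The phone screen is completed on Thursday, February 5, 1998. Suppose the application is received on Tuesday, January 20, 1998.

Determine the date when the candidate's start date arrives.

Sunday, March 22, 1998

The phone screen is completed: Feb 5, 1998.
The hiring committee meets: Feb 5, 1998 + 20 days = Feb 25, 1998.
The offer is extended: Feb 25, 1998 + 3 weeks = Mar 18, 1998.
The application is received: Jan 20, 1998.
The take-home is submitted: Jan 20, 1998 + 21 days = Feb 10, 1998.
The onsite loop is held: Feb 10, 1998 + 2 weeks = Feb 24, 1998.
Both prerequisites met — the offer is extended (Mar 18, 1998), the onsite loop is held (Feb 24, 1998); the later is Mar 18, 1998.
The candidate's start date arrives: Mar 18, 1998 + 4 days = Mar 22, 1998.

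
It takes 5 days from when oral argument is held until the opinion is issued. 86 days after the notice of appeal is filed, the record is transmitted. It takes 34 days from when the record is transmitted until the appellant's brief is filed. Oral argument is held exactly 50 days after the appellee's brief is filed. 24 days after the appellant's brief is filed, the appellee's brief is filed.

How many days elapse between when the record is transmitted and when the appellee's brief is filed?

58 days

Causal path: the record is transmitted → the appellant's brief is filed → the appellee's brief is filed.
Total delay along the path: 34 + 24 = 58 days.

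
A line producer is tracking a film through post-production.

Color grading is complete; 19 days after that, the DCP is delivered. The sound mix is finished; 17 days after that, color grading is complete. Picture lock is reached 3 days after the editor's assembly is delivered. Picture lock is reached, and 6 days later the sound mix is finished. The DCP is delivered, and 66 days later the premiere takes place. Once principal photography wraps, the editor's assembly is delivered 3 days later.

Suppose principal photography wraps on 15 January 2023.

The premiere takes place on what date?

9 May 2023

Principal photography wraps: Jan 15, 2023.
The editor's assembly is delivered: Jan 15, 2023 + 3 days = Jan 18, 2023.
Picture lock is reached: Jan 18, 2023 + 3 days = Jan 21, 2023.
The sound mix is finished: Jan 21, 2023 + 6 days = Jan 27, 2023.
Color grading is complete: Jan 27, 2023 + 17 days = Feb 13, 2023.
The DCP is delivered: Feb 13, 2023 + 19 days = Mar 4, 2023.
The premiere takes place: Mar 4, 2023 + 66 days = May 9, 2023.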